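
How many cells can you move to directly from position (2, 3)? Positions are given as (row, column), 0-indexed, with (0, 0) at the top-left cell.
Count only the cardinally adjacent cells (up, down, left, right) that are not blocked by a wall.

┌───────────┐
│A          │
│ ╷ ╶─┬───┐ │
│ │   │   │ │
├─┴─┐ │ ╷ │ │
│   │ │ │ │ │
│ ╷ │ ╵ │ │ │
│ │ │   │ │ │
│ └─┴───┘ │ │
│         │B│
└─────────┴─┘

Checking passable neighbors of (2, 3):
Neighbors: (1, 3), (3, 3)
Count: 2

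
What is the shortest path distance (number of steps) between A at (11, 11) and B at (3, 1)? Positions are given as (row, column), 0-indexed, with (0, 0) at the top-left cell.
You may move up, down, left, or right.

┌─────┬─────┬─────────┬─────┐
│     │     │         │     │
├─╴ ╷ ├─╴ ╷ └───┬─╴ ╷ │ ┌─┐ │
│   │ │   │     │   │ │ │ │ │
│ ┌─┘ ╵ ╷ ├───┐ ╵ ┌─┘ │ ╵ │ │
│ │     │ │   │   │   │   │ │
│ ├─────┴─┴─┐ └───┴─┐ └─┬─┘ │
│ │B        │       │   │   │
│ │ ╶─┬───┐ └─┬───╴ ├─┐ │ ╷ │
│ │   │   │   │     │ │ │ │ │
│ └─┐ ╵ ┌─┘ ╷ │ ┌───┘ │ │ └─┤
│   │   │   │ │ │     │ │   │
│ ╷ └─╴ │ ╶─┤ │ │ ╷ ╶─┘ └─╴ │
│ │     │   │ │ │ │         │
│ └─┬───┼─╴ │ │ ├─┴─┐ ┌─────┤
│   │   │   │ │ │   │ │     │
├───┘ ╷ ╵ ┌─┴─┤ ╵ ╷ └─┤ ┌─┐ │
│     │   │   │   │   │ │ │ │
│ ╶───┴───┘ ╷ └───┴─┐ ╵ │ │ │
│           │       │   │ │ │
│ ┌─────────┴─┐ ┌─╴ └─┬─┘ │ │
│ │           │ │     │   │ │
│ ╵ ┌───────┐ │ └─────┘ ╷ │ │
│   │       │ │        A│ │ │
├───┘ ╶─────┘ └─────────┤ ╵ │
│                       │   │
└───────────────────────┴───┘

Finding path from (11, 11) to (3, 1):
Path: (11,11) → (11,10) → (11,9) → (11,8) → (11,7) → (10,7) → (9,7) → (9,6) → (8,6) → (8,5) → (9,5) → (9,4) → (9,3) → (9,2) → (9,1) → (9,0) → (8,0) → (8,1) → (8,2) → (7,2) → (7,3) → (8,3) → (8,4) → (7,4) → (7,5) → (6,5) → (6,4) → (5,4) → (5,5) → (4,5) → (3,5) → (3,4) → (3,3) → (3,2) → (3,1)
Distance: 34 steps

Solution:

┌─────┬─────┬─────────┬─────┐
│     │     │         │     │
├─╴ ╷ ├─╴ ╷ └───┬─╴ ╷ │ ┌─┐ │
│   │ │   │     │   │ │ │ │ │
│ ┌─┘ ╵ ╷ ├───┐ ╵ ┌─┘ │ ╵ │ │
│ │     │ │   │   │   │   │ │
│ ├─────┴─┴─┐ └───┴─┐ └─┬─┘ │
│ │B ← ← ← ↰│       │   │   │
│ │ ╶─┬───┐ └─┬───╴ ├─┐ │ ╷ │
│ │   │   │↑  │     │ │ │ │ │
│ └─┐ ╵ ┌─┘ ╷ │ ┌───┘ │ │ └─┤
│   │   │↱ ↑│ │ │     │ │   │
│ ╷ └─╴ │ ╶─┤ │ │ ╷ ╶─┘ └─╴ │
│ │     │↑ ↰│ │ │ │         │
│ └─┬───┼─╴ │ │ ├─┴─┐ ┌─────┤
│   │↱ ↓│↱ ↑│ │ │   │ │     │
├───┘ ╷ ╵ ┌─┴─┤ ╵ ╷ └─┤ ┌─┐ │
│↱ → ↑│↳ ↑│↓ ↰│   │   │ │ │ │
│ ╶───┴───┘ ╷ └───┴─┐ ╵ │ │ │
│↑ ← ← ← ← ↲│↑ ↰    │   │ │ │
│ ┌─────────┴─┐ ┌─╴ └─┬─┘ │ │
│ │           │↑│     │   │ │
│ ╵ ┌───────┐ │ └─────┘ ╷ │ │
│   │       │ │↑ ← ← ← A│ │ │
├───┘ ╶─────┘ └─────────┤ ╵ │
│                       │   │
└───────────────────────┴───┘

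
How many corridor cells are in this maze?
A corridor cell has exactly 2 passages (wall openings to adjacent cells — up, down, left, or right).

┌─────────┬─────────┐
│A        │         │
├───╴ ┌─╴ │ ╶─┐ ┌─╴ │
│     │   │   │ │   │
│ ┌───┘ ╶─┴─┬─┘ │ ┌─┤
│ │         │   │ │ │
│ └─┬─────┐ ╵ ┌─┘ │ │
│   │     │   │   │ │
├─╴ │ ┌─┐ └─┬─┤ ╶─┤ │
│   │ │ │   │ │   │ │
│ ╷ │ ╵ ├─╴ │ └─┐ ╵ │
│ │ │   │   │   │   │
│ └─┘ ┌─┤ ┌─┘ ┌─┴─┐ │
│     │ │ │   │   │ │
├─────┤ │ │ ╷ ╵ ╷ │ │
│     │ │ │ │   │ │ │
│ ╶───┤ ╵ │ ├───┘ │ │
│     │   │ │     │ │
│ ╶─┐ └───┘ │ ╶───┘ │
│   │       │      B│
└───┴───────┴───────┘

Counting cells with exactly 2 passages:
Total corridor cells: 80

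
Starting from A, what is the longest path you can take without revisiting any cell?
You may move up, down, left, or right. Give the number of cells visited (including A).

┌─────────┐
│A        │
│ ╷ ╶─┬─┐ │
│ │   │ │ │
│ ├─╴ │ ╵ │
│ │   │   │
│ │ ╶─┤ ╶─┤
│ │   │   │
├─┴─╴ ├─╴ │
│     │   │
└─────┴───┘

Finding longest simple path using DFS:
Start: (0, 0)
Longest path visits 12 cells
Path: A → right → right → right → right → down → down → left → down → right → down → left

Solution:

┌─────────┐
│A → → → ↓│
│ ╷ ╶─┬─┐ │
│ │   │ │↓│
│ ├─╴ │ ╵ │
│ │   │↓ ↲│
│ │ ╶─┤ ╶─┤
│ │   │↳ ↓│
├─┴─╴ ├─╴ │
│     │B ↲│
└─────┴───┘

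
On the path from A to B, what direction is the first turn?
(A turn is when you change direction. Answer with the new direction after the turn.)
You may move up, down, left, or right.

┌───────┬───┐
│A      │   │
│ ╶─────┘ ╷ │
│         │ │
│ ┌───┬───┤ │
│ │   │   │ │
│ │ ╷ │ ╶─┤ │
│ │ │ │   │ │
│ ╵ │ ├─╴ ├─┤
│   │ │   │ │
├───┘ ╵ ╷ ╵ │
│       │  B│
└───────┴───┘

Directions: down, down, down, down, right, up, up, right, down, down, down, right, up, right, down, right
First turn direction: right

Solution:

┌───────┬───┐
│A      │   │
│ ╶─────┘ ╷ │
│↓        │ │
│ ┌───┬───┤ │
│↓│↱ ↓│   │ │
│ │ ╷ │ ╶─┤ │
│↓│↑│↓│   │ │
│ ╵ │ ├─╴ ├─┤
│↳ ↑│↓│↱ ↓│ │
├───┘ ╵ ╷ ╵ │
│    ↳ ↑│↳ B│
└───────┴───┘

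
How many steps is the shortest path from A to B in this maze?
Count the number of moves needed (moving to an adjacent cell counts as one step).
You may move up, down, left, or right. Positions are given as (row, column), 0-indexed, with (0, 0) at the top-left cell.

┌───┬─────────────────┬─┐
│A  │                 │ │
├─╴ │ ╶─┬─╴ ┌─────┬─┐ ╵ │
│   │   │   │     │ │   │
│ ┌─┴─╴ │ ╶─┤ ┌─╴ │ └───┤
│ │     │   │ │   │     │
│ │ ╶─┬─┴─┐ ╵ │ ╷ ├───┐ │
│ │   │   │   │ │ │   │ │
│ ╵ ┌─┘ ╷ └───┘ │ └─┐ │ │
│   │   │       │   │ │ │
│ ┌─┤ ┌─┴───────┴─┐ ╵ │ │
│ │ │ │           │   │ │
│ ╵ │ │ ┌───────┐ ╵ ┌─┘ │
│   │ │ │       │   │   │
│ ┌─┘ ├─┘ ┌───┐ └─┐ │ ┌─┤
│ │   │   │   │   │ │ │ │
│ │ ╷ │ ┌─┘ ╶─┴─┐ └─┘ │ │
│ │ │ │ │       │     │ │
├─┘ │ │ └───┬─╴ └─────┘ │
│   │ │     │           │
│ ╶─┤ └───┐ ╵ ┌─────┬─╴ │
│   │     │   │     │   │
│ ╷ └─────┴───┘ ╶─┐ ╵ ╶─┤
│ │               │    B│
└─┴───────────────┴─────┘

Using BFS to find shortest path:
Start: (0, 0), End: (11, 11)
Path found:
(0,0) → (0,1) → (1,1) → (1,0) → (2,0) → (3,0) → (4,0) → (4,1) → (3,1) → (2,1) → (2,2) → (2,3) → (1,3) → (1,2) → (0,2) → (0,3) → (0,4) → (0,5) → (1,5) → (1,4) → (2,4) → (2,5) → (3,5) → (3,6) → (2,6) → (1,6) → (1,7) → (1,8) → (2,8) → (2,7) → (3,7) → (4,7) → (4,6) → (4,5) → (4,4) → (3,4) → (3,3) → (4,3) → (4,2) → (5,2) → (6,2) → (7,2) → (7,1) → (8,1) → (9,1) → (9,0) → (10,0) → (10,1) → (11,1) → (11,2) → (11,3) → (11,4) → (11,5) → (11,6) → (11,7) → (10,7) → (10,8) → (10,9) → (11,9) → (11,10) → (11,11)
Number of steps: 60

Solution:

┌───┬─────────────────┬─┐
│A ↓│↱ → → ↓          │ │
├─╴ │ ╶─┬─╴ ┌─────┬─┐ ╵ │
│↓ ↲│↑ ↰│↓ ↲│↱ → ↓│ │   │
│ ┌─┴─╴ │ ╶─┤ ┌─╴ │ └───┤
│↓│↱ → ↑│↳ ↓│↑│↓ ↲│     │
│ │ ╶─┬─┴─┐ ╵ │ ╷ ├───┐ │
│↓│↑  │↓ ↰│↳ ↑│↓│ │   │ │
│ ╵ ┌─┘ ╷ └───┘ │ └─┐ │ │
│↳ ↑│↓ ↲│↑ ← ← ↲│   │ │ │
│ ┌─┤ ┌─┴───────┴─┐ ╵ │ │
│ │ │↓│           │   │ │
│ ╵ │ │ ┌───────┐ ╵ ┌─┘ │
│   │↓│ │       │   │   │
│ ┌─┘ ├─┘ ┌───┐ └─┐ │ ┌─┤
│ │↓ ↲│   │   │   │ │ │ │
│ │ ╷ │ ┌─┘ ╶─┴─┐ └─┘ │ │
│ │↓│ │ │       │     │ │
├─┘ │ │ └───┬─╴ └─────┘ │
│↓ ↲│ │     │           │
│ ╶─┤ └───┐ ╵ ┌─────┬─╴ │
│↳ ↓│     │   │↱ → ↓│   │
│ ╷ └─────┴───┘ ╶─┐ ╵ ╶─┤
│ │↳ → → → → → ↑  │↳ → B│
└─┴───────────────┴─────┘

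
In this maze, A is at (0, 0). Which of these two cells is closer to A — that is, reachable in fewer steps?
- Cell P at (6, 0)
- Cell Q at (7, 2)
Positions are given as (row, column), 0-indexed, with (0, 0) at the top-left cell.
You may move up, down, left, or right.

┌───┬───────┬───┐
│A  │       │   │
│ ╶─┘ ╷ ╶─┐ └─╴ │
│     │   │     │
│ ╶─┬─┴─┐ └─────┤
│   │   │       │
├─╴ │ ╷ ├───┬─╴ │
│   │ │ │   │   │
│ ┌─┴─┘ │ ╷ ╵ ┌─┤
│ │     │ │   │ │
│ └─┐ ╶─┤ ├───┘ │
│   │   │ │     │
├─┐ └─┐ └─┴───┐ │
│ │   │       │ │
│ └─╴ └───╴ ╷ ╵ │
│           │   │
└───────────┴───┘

Shortest path A → P at (6, 0): 14 steps
Shortest path A → Q at (7, 2): 11 steps

Q is closer (11 steps vs 14 steps).

Path to P:

┌───┬───────┬───┐
│A  │       │   │
│ ╶─┘ ╷ ╶─┐ └─╴ │
│↓    │   │     │
│ ╶─┬─┴─┐ └─────┤
│↳ ↓│   │       │
├─╴ │ ╷ ├───┬─╴ │
│↓ ↲│ │ │   │   │
│ ┌─┴─┘ │ ╷ ╵ ┌─┤
│↓│     │ │   │ │
│ └─┐ ╶─┤ ├───┘ │
│↳ ↓│   │ │     │
├─┐ └─┐ └─┴───┐ │
│P│↳ ↓│       │ │
│ └─╴ └───╴ ╷ ╵ │
│↑ ← ↲      │   │
└───────────┴───┘

Path to Q:

┌───┬───────┬───┐
│A  │       │   │
│ ╶─┘ ╷ ╶─┐ └─╴ │
│↓    │   │     │
│ ╶─┬─┴─┐ └─────┤
│↳ ↓│   │       │
├─╴ │ ╷ ├───┬─╴ │
│↓ ↲│ │ │   │   │
│ ┌─┴─┘ │ ╷ ╵ ┌─┤
│↓│     │ │   │ │
│ └─┐ ╶─┤ ├───┘ │
│↳ ↓│   │ │     │
├─┐ └─┐ └─┴───┐ │
│ │↳ ↓│       │ │
│ └─╴ └───╴ ╷ ╵ │
│    Q      │   │
└───────────┴───┘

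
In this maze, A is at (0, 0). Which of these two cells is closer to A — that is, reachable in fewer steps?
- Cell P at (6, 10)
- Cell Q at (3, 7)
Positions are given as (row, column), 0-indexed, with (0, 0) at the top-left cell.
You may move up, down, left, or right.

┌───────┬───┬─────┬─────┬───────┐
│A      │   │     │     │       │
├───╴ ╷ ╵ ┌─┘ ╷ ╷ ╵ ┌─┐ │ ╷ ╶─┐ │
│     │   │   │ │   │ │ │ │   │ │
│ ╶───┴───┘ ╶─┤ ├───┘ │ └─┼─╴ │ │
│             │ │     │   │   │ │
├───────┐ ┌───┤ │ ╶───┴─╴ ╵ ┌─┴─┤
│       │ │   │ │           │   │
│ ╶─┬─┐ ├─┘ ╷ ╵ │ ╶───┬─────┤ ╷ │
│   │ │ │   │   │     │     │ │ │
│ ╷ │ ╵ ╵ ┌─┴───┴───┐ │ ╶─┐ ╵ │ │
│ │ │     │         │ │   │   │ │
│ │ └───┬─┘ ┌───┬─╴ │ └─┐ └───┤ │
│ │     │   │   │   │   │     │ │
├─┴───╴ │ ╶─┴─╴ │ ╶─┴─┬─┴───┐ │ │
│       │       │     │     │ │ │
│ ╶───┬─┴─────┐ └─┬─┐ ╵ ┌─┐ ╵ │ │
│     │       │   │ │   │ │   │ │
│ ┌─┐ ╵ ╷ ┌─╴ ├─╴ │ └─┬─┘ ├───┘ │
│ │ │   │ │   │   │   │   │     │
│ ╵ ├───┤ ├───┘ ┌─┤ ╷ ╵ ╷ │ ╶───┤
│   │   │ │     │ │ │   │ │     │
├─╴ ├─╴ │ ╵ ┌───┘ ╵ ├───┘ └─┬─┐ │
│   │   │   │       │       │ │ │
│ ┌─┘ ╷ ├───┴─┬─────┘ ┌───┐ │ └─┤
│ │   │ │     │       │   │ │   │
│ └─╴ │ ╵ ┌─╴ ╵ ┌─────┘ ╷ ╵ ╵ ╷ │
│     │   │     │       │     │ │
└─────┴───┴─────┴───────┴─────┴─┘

Shortest path A → P at (6, 10): 34 steps
Shortest path A → Q at (3, 7): 18 steps

Q is closer (18 steps vs 34 steps).

Path to P:

┌───────┬───┬─────┬─────┬───────┐
│A → ↓  │   │↱ → ↓│↱ → ↓│       │
├───╴ ╷ ╵ ┌─┘ ╷ ╷ ╵ ┌─┐ │ ╷ ╶─┐ │
│↓ ← ↲│   │↱ ↑│ │↳ ↑│ │↓│ │   │ │
│ ╶───┴───┘ ╶─┤ ├───┘ │ └─┼─╴ │ │
│↳ → → → → ↑  │ │     │↳ ↓│   │ │
├───────┐ ┌───┤ │ ╶───┴─╴ ╵ ┌─┴─┤
│       │ │   │ │↓ ← ← ← ↲  │   │
│ ╶─┬─┐ ├─┘ ╷ ╵ │ ╶───┬─────┤ ╷ │
│   │ │ │   │   │↳ → ↓│     │ │ │
│ ╷ │ ╵ ╵ ┌─┴───┴───┐ │ ╶─┐ ╵ │ │
│ │ │     │         │↓│   │   │ │
│ │ └───┬─┘ ┌───┬─╴ │ └─┐ └───┤ │
│ │     │   │   │   │P  │     │ │
├─┴───╴ │ ╶─┴─╴ │ ╶─┴─┬─┴───┐ │ │
│       │       │     │     │ │ │
│ ╶───┬─┴─────┐ └─┬─┐ ╵ ┌─┐ ╵ │ │
│     │       │   │ │   │ │   │ │
│ ┌─┐ ╵ ╷ ┌─╴ ├─╴ │ └─┬─┘ ├───┘ │
│ │ │   │ │   │   │   │   │     │
│ ╵ ├───┤ ├───┘ ┌─┤ ╷ ╵ ╷ │ ╶───┤
│   │   │ │     │ │ │   │ │     │
├─╴ ├─╴ │ ╵ ┌───┘ ╵ ├───┘ └─┬─┐ │
│   │   │   │       │       │ │ │
│ ┌─┘ ╷ ├───┴─┬─────┘ ┌───┐ │ └─┤
│ │   │ │     │       │   │ │   │
│ └─╴ │ ╵ ┌─╴ ╵ ┌─────┘ ╷ ╵ ╵ ╷ │
│     │   │     │       │     │ │
└─────┴───┴─────┴───────┴─────┴─┘

Path to Q:

┌───────┬───┬─────┬─────┬───────┐
│A → ↓  │   │↱ ↓  │     │       │
├───╴ ╷ ╵ ┌─┘ ╷ ╷ ╵ ┌─┐ │ ╷ ╶─┐ │
│↓ ← ↲│   │↱ ↑│↓│   │ │ │ │   │ │
│ ╶───┴───┘ ╶─┤ ├───┘ │ └─┼─╴ │ │
│↳ → → → → ↑  │↓│     │   │   │ │
├───────┐ ┌───┤ │ ╶───┴─╴ ╵ ┌─┴─┤
│       │ │   │Q│           │   │
│ ╶─┬─┐ ├─┘ ╷ ╵ │ ╶───┬─────┤ ╷ │
│   │ │ │   │   │     │     │ │ │
│ ╷ │ ╵ ╵ ┌─┴───┴───┐ │ ╶─┐ ╵ │ │
│ │ │     │         │ │   │   │ │
│ │ └───┬─┘ ┌───┬─╴ │ └─┐ └───┤ │
│ │     │   │   │   │   │     │ │
├─┴───╴ │ ╶─┴─╴ │ ╶─┴─┬─┴───┐ │ │
│       │       │     │     │ │ │
│ ╶───┬─┴─────┐ └─┬─┐ ╵ ┌─┐ ╵ │ │
│     │       │   │ │   │ │   │ │
│ ┌─┐ ╵ ╷ ┌─╴ ├─╴ │ └─┬─┘ ├───┘ │
│ │ │   │ │   │   │   │   │     │
│ ╵ ├───┤ ├───┘ ┌─┤ ╷ ╵ ╷ │ ╶───┤
│   │   │ │     │ │ │   │ │     │
├─╴ ├─╴ │ ╵ ┌───┘ ╵ ├───┘ └─┬─┐ │
│   │   │   │       │       │ │ │
│ ┌─┘ ╷ ├───┴─┬─────┘ ┌───┐ │ └─┤
│ │   │ │     │       │   │ │   │
│ └─╴ │ ╵ ┌─╴ ╵ ┌─────┘ ╷ ╵ ╵ ╷ │
│     │   │     │       │     │ │
└─────┴───┴─────┴───────┴─────┴─┘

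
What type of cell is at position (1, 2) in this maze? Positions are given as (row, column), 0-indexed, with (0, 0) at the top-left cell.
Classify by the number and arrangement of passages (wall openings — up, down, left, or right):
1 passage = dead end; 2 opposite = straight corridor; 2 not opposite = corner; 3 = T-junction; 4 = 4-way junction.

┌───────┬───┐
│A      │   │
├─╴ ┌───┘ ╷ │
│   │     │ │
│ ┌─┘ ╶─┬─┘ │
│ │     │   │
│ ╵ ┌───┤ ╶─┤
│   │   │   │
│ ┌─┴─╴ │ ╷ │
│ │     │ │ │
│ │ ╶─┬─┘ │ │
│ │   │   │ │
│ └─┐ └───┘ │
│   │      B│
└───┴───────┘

Checking cell at (1, 2):
Number of passages: 2
Cell type: corner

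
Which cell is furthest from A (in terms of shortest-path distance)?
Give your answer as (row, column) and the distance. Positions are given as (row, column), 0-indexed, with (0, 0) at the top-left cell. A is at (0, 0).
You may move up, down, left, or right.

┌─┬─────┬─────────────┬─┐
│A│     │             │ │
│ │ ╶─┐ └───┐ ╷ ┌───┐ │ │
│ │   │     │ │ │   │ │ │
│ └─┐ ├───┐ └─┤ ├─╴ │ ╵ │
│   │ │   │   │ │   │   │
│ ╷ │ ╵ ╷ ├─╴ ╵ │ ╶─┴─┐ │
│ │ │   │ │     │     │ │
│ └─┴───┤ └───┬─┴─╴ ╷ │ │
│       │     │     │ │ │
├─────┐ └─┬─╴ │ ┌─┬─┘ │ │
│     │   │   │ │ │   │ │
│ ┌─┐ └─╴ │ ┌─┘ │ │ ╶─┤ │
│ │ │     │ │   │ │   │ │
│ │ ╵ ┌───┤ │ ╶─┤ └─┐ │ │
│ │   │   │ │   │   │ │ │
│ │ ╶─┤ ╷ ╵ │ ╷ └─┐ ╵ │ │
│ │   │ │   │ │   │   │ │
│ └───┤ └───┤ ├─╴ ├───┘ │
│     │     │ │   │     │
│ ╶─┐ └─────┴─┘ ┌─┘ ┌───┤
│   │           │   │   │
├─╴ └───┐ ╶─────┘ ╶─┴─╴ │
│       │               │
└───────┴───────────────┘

Computing BFS distances from A to all cells:
Furthest cell: (9, 5)
Distance: 82 steps

Path from A to the furthest cell:

┌─┬─────┬─────────────┬─┐
│A│↓ ← ↰│      ↓ ← ← ↰│ │
│ │ ╶─┐ └───┐ ╷ ┌───┐ │ │
│↓│↳ ↓│↑ ← ↰│ │↓│   │↑│ │
│ └─┐ ├───┐ └─┤ ├─╴ │ ╵ │
│↓  │↓│↱ ↓│↑ ↰│↓│   │↑ ↰│
│ ╷ │ ╵ ╷ ├─╴ ╵ │ ╶─┴─┐ │
│↓│ │↳ ↑│↓│  ↑ ↲│     │↑│
│ └─┴───┤ └───┬─┴─╴ ╷ │ │
│↳ → → ↓│↳ → ↓│     │ │↑│
├─────┐ └─┬─╴ │ ┌─┬─┘ │ │
│↓ ← ↰│↳ ↓│↓ ↲│ │ │   │↑│
│ ┌─┐ └─╴ │ ┌─┘ │ │ ╶─┤ │
│↓│ │↑ ← ↲│↓│   │ │   │↑│
│ │ ╵ ┌───┤ │ ╶─┤ └─┐ │ │
│↓│   │↓ ↰│↓│   │   │ │↑│
│ │ ╶─┤ ╷ ╵ │ ╷ └─┐ ╵ │ │
│↓│   │↓│↑ ↲│ │   │   │↑│
│ └───┤ └───┤ ├─╴ ├───┘ │
│↳ → ↓│↳ → B│ │   │↱ → ↑│
│ ╶─┐ └─────┴─┘ ┌─┘ ┌───┤
│   │↳ → ↓      │↱ ↑│   │
├─╴ └───┐ ╶─────┘ ╶─┴─╴ │
│       │↳ → → → ↑      │
└───────┴───────────────┘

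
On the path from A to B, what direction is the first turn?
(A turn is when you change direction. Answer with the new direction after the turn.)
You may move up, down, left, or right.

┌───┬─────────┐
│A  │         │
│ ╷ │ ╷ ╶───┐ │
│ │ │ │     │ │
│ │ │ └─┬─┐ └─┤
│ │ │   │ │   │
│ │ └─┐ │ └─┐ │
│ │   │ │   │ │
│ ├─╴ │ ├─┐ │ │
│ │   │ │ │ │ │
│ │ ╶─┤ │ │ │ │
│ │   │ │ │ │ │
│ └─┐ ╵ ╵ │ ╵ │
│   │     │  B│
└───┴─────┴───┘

Directions: right, down, down, down, right, down, left, down, right, down, right, up, up, up, up, left, up, up, right, down, right, right, down, right, down, down, down, down
First turn direction: down

Solution:

┌───┬─────────┐
│A ↓│↱ ↓      │
│ ╷ │ ╷ ╶───┐ │
│ │↓│↑│↳ → ↓│ │
│ │ │ └─┬─┐ └─┤
│ │↓│↑ ↰│ │↳ ↓│
│ │ └─┐ │ └─┐ │
│ │↳ ↓│↑│   │↓│
│ ├─╴ │ ├─┐ │ │
│ │↓ ↲│↑│ │ │↓│
│ │ ╶─┤ │ │ │ │
│ │↳ ↓│↑│ │ │↓│
│ └─┐ ╵ ╵ │ ╵ │
│   │↳ ↑  │  B│
└───┴─────┴───┘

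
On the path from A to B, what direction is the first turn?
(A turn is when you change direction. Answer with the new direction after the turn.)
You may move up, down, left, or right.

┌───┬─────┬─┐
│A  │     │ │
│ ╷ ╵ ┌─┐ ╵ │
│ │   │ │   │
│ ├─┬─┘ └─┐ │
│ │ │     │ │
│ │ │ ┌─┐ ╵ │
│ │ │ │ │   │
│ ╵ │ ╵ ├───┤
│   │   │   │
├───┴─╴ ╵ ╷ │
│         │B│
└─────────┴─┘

Directions: right, down, right, up, right, right, down, right, down, down, left, up, left, left, down, down, right, down, right, up, right, down
First turn direction: down

Solution:

┌───┬─────┬─┐
│A ↓│↱ → ↓│ │
│ ╷ ╵ ┌─┐ ╵ │
│ │↳ ↑│ │↳ ↓│
│ ├─┬─┘ └─┐ │
│ │ │↓ ← ↰│↓│
│ │ │ ┌─┐ ╵ │
│ │ │↓│ │↑ ↲│
│ ╵ │ ╵ ├───┤
│   │↳ ↓│↱ ↓│
├───┴─╴ ╵ ╷ │
│      ↳ ↑│B│
└─────────┴─┘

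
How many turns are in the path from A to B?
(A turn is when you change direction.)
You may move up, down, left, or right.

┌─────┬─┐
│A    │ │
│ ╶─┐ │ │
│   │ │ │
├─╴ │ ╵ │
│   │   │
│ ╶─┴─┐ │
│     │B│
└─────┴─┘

Directions: right, right, down, down, right, down
Number of turns: 3

Solution:

┌─────┬─┐
│A → ↓│ │
│ ╶─┐ │ │
│   │↓│ │
├─╴ │ ╵ │
│   │↳ ↓│
│ ╶─┴─┐ │
│     │B│
└─────┴─┘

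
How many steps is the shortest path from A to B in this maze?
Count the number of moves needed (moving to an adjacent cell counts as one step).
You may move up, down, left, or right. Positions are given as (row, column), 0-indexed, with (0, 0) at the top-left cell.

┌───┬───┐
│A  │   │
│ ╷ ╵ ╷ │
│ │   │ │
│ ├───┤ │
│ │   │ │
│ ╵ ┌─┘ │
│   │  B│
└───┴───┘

Using BFS to find shortest path:
Start: (0, 0), End: (3, 3)
Path found:
(0,0) → (0,1) → (1,1) → (1,2) → (0,2) → (0,3) → (1,3) → (2,3) → (3,3)
Number of steps: 8

Solution:

┌───┬───┐
│A ↓│↱ ↓│
│ ╷ ╵ ╷ │
│ │↳ ↑│↓│
│ ├───┤ │
│ │   │↓│
│ ╵ ┌─┘ │
│   │  B│
└───┴───┘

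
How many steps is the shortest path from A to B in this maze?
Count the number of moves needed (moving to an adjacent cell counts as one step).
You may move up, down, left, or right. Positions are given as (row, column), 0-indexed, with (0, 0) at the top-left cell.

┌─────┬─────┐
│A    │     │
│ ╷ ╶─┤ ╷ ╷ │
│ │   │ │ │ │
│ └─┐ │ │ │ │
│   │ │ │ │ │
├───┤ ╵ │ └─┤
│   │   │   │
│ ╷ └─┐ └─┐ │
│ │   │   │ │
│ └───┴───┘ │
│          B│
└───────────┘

Using BFS to find shortest path:
Start: (0, 0), End: (5, 5)
Path found:
(0,0) → (0,1) → (1,1) → (1,2) → (2,2) → (3,2) → (3,3) → (2,3) → (1,3) → (0,3) → (0,4) → (1,4) → (2,4) → (3,4) → (3,5) → (4,5) → (5,5)
Number of steps: 16

Solution:

┌─────┬─────┐
│A ↓  │↱ ↓  │
│ ╷ ╶─┤ ╷ ╷ │
│ │↳ ↓│↑│↓│ │
│ └─┐ │ │ │ │
│   │↓│↑│↓│ │
├───┤ ╵ │ └─┤
│   │↳ ↑│↳ ↓│
│ ╷ └─┐ └─┐ │
│ │   │   │↓│
│ └───┴───┘ │
│          B│
└───────────┘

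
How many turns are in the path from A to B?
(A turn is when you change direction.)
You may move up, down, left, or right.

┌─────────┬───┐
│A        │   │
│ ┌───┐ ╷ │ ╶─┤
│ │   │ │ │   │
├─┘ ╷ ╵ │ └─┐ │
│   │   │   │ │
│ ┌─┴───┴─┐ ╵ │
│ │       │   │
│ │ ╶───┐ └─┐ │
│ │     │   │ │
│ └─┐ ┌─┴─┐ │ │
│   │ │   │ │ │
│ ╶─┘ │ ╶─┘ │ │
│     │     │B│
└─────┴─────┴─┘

Directions: right, right, right, right, down, down, right, down, right, down, down, down
Number of turns: 5

Solution:

┌─────────┬───┐
│A → → → ↓│   │
│ ┌───┐ ╷ │ ╶─┤
│ │   │ │↓│   │
├─┘ ╷ ╵ │ └─┐ │
│   │   │↳ ↓│ │
│ ┌─┴───┴─┐ ╵ │
│ │       │↳ ↓│
│ │ ╶───┐ └─┐ │
│ │     │   │↓│
│ └─┐ ┌─┴─┐ │ │
│   │ │   │ │↓│
│ ╶─┘ │ ╶─┘ │ │
│     │     │B│
└─────┴─────┴─┘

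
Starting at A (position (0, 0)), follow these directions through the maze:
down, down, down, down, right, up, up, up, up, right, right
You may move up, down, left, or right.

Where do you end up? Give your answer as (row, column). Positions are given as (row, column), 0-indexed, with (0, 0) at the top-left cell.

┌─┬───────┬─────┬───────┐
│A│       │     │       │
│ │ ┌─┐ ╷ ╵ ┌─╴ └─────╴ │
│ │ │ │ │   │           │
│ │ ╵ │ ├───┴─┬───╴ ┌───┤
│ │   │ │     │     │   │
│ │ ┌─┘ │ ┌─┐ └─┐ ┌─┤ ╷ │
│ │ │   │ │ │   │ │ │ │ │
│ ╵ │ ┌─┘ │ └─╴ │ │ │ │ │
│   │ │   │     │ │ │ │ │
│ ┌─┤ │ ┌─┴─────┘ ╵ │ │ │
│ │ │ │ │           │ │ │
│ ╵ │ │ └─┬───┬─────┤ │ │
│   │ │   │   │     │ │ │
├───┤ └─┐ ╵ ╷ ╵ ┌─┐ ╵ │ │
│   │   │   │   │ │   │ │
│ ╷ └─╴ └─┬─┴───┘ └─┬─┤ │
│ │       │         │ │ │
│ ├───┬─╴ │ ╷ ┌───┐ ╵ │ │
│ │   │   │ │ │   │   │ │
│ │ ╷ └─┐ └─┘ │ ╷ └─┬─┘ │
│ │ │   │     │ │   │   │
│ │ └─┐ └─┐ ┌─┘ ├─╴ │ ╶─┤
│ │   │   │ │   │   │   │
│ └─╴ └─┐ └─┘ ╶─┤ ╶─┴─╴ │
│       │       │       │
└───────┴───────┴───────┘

Following directions step by step:
Start: (0, 0)
  down: (0, 0) → (1, 0)
  down: (1, 0) → (2, 0)
  down: (2, 0) → (3, 0)
  down: (3, 0) → (4, 0)
  right: (4, 0) → (4, 1)
  up: (4, 1) → (3, 1)
  up: (3, 1) → (2, 1)
  up: (2, 1) → (1, 1)
  up: (1, 1) → (0, 1)
  right: (0, 1) → (0, 2)
  right: (0, 2) → (0, 3)
Final position: (0, 3)

Path taken:

┌─┬───────┬─────┬───────┐
│A│↱ → B  │     │       │
│ │ ┌─┐ ╷ ╵ ┌─╴ └─────╴ │
│↓│↑│ │ │   │           │
│ │ ╵ │ ├───┴─┬───╴ ┌───┤
│↓│↑  │ │     │     │   │
│ │ ┌─┘ │ ┌─┐ └─┐ ┌─┤ ╷ │
│↓│↑│   │ │ │   │ │ │ │ │
│ ╵ │ ┌─┘ │ └─╴ │ │ │ │ │
│↳ ↑│ │   │     │ │ │ │ │
│ ┌─┤ │ ┌─┴─────┘ ╵ │ │ │
│ │ │ │ │           │ │ │
│ ╵ │ │ └─┬───┬─────┤ │ │
│   │ │   │   │     │ │ │
├───┤ └─┐ ╵ ╷ ╵ ┌─┐ ╵ │ │
│   │   │   │   │ │   │ │
│ ╷ └─╴ └─┬─┴───┘ └─┬─┤ │
│ │       │         │ │ │
│ ├───┬─╴ │ ╷ ┌───┐ ╵ │ │
│ │   │   │ │ │   │   │ │
│ │ ╷ └─┐ └─┘ │ ╷ └─┬─┘ │
│ │ │   │     │ │   │   │
│ │ └─┐ └─┐ ┌─┘ ├─╴ │ ╶─┤
│ │   │   │ │   │   │   │
│ └─╴ └─┐ └─┘ ╶─┤ ╶─┴─╴ │
│       │       │       │
└───────┴───────┴───────┘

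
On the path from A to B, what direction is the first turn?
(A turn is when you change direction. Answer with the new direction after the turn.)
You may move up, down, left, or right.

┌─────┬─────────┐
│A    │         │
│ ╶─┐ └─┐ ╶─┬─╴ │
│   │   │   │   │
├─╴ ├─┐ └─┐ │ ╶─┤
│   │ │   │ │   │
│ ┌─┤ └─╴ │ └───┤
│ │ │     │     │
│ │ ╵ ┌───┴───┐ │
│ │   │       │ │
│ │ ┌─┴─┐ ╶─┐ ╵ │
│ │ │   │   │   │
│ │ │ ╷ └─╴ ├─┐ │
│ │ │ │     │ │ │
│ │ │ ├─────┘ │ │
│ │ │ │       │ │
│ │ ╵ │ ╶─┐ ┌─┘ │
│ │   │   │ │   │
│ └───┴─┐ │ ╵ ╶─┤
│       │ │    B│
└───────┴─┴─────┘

Directions: right, right, down, right, down, right, down, left, left, down, left, down, down, down, down, right, up, up, up, right, down, right, right, up, left, up, right, right, down, right, down, down, down, left, down, right
First turn direction: down

Solution:

┌─────┬─────────┐
│A → ↓│         │
│ ╶─┐ └─┐ ╶─┬─╴ │
│   │↳ ↓│   │   │
├─╴ ├─┐ └─┐ │ ╶─┤
│   │ │↳ ↓│ │   │
│ ┌─┤ └─╴ │ └───┤
│ │ │↓ ← ↲│     │
│ │ ╵ ┌───┴───┐ │
│ │↓ ↲│  ↱ → ↓│ │
│ │ ┌─┴─┐ ╶─┐ ╵ │
│ │↓│↱ ↓│↑ ↰│↳ ↓│
│ │ │ ╷ └─╴ ├─┐ │
│ │↓│↑│↳ → ↑│ │↓│
│ │ │ ├─────┘ │ │
│ │↓│↑│       │↓│
│ │ ╵ │ ╶─┐ ┌─┘ │
│ │↳ ↑│   │ │↓ ↲│
│ └───┴─┐ │ ╵ ╶─┤
│       │ │  ↳ B│
└───────┴─┴─────┘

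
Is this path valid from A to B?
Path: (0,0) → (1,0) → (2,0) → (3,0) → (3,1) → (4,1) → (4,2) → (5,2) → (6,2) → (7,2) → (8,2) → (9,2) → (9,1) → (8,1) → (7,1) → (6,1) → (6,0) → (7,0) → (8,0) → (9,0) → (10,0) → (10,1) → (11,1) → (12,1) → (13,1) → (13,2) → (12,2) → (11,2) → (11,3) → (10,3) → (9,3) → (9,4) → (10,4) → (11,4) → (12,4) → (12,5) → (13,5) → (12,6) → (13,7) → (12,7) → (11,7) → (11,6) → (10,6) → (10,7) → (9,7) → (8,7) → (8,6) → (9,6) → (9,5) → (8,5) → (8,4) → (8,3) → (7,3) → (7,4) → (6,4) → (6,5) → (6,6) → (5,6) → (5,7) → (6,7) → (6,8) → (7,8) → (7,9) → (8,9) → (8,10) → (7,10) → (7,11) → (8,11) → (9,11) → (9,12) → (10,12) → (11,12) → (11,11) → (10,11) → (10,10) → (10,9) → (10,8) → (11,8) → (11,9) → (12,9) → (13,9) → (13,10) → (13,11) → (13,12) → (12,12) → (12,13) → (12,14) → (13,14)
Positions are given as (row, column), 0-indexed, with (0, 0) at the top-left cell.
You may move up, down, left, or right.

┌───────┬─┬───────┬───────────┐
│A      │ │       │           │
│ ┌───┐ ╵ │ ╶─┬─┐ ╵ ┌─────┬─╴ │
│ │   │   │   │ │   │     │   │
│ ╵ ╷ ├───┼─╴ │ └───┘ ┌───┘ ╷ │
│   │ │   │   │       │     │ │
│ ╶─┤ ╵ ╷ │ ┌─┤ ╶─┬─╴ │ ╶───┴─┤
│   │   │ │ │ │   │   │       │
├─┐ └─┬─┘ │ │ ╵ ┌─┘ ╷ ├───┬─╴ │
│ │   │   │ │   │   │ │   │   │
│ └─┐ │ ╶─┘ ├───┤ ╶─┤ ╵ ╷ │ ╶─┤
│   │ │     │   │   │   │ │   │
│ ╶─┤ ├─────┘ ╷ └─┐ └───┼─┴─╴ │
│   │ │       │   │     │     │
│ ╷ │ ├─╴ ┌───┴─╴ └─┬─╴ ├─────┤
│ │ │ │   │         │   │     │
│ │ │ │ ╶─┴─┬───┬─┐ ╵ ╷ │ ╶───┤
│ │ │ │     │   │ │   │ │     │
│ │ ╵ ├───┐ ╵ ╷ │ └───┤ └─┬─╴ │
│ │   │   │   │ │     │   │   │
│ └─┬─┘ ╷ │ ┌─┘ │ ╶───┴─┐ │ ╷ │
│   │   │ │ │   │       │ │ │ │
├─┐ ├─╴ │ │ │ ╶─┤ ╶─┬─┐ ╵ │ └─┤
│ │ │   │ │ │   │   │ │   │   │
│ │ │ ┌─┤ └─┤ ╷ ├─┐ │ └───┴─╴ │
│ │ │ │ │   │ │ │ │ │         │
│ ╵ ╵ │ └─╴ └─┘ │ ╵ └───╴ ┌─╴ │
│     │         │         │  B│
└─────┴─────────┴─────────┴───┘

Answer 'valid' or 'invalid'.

Checking path validity:
Result: Invalid move at step 37: cannot move from (13, 5) to (12, 6).

invalid

Correct solution:

┌───────┬─┬───────┬───────────┐
│A      │ │       │           │
│ ┌───┐ ╵ │ ╶─┬─┐ ╵ ┌─────┬─╴ │
│↓│   │   │   │ │   │     │   │
│ ╵ ╷ ├───┼─╴ │ └───┘ ┌───┘ ╷ │
│↓  │ │   │   │       │     │ │
│ ╶─┤ ╵ ╷ │ ┌─┤ ╶─┬─╴ │ ╶───┴─┤
│↳ ↓│   │ │ │ │   │   │       │
├─┐ └─┬─┘ │ │ ╵ ┌─┘ ╷ ├───┬─╴ │
│ │↳ ↓│   │ │   │   │ │   │   │
│ └─┐ │ ╶─┘ ├───┤ ╶─┤ ╵ ╷ │ ╶─┤
│   │↓│     │↱ ↓│   │   │ │   │
│ ╶─┤ ├─────┘ ╷ └─┐ └───┼─┴─╴ │
│↓ ↰│↓│  ↱ → ↑│↳ ↓│     │     │
│ ╷ │ ├─╴ ┌───┴─╴ └─┬─╴ ├─────┤
│↓│↑│↓│↱ ↑│      ↳ ↓│↱ ↓│     │
│ │ │ │ ╶─┴─┬───┬─┐ ╵ ╷ │ ╶───┤
│↓│↑│↓│↑ ← ↰│↓ ↰│ │↳ ↑│↓│     │
│ │ ╵ ├───┐ ╵ ╷ │ └───┤ └─┬─╴ │
│↓│↑ ↲│↱ ↓│↑ ↲│↑│     │↳ ↓│   │
│ └─┬─┘ ╷ │ ┌─┘ │ ╶───┴─┐ │ ╷ │
│↳ ↓│  ↑│↓│ │↱ ↑│↓ ← ← ↰│↓│ │ │
├─┐ ├─╴ │ │ │ ╶─┤ ╶─┬─┐ ╵ │ └─┤
│ │↓│↱ ↑│↓│ │↑ ↰│↳ ↓│ │↑ ↲│   │
│ │ │ ┌─┤ └─┤ ╷ ├─┐ │ └───┴─╴ │
│ │↓│↑│ │↳ ↓│ │↑│ │↓│    ↱ → ↓│
│ ╵ ╵ │ └─╴ └─┘ │ ╵ └───╴ ┌─╴ │
│  ↳ ↑│    ↳ → ↑│  ↳ → → ↑│  B│
└─────┴─────────┴─────────┴───┘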